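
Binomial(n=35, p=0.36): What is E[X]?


E[X] = n*p = 35 * 0.36 = 12.6

12.6


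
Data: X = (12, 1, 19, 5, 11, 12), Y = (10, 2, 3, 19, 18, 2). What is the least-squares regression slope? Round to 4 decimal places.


b = sum((xi-xbar)(yi-ybar)) / sum((xi-xbar)^2)
n = 6, xbar = 60/6 = 10, ybar = 54/6 = 9
Sxy = sum((xi-xbar)(yi-ybar)) = -44
Sxx = sum((xi-xbar)^2) = 196
b = Sxy / Sxx = -11/49 ≈ -0.224490

-0.2245


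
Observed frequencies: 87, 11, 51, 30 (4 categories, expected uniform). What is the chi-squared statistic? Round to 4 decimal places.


chi2 = sum((O-E)^2/E), E = total/4
total = 179, E = 179/4 = 44.75
(87 - 44.75)^2 / 44.75 = 1785.0625 / 44.75 = 28561/716 ≈ 39.889665
(11 - 44.75)^2 / 44.75 = 1139.0625 / 44.75 = 18225/716 ≈ 25.453911
(51 - 44.75)^2 / 44.75 = 39.0625 / 44.75 = 625/716 ≈ 0.872905
(30 - 44.75)^2 / 44.75 = 217.5625 / 44.75 = 3481/716 ≈ 4.861732
chi2 = 12723/179 ≈ 71.078212

71.0782


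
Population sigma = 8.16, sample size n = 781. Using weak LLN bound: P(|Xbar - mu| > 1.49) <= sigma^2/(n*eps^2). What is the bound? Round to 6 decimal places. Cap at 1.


bound = min(1, sigma^2/(n*eps^2))
sigma^2 = 8.16^2 = 66.5856
n*eps^2 = 781 * 1.49^2 = 781 * 2.2201 = 1733.8981
sigma^2/(n*eps^2) = 66.5856 / 1733.8981 ≈ 0.03840226

0.038402


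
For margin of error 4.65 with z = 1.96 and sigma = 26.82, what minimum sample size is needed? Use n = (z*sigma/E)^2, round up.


z*sigma/E = 1.96 * 26.82 / 4.65 = 43806/3875 ≈ 11.304774
(z*sigma/E)^2 ≈ 127.797920
round up: n = 128

128


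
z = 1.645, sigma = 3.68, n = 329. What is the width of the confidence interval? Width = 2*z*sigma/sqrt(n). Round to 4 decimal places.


width = 2*z*sigma/sqrt(n)
2*z*sigma = 2 * 1.645 * 3.68 = 12.1072
sqrt(329) ≈ 18.138357
width = 12.1072 / 18.138357 ≈ 0.667492

0.6675


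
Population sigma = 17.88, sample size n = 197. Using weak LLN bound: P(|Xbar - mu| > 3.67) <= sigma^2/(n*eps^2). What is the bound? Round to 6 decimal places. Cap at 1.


bound = min(1, sigma^2/(n*eps^2))
sigma^2 = 17.88^2 = 319.6944
n*eps^2 = 197 * 3.67^2 = 197 * 13.4689 = 2653.3733
sigma^2/(n*eps^2) = 319.6944 / 2653.3733 ≈ 0.12048602

0.120486


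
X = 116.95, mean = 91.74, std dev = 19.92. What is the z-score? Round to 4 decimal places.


z = (X - mu) / sigma
X - mu = 116.95 - 91.74 = 25.21
z = 25.21 / 19.92 = 2521/1992 ≈ 1.265562

1.2656


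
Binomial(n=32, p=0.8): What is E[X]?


E[X] = n*p = 32 * 0.8 = 25.6

25.6


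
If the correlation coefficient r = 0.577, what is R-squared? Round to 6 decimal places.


R^2 = r^2 = (0.577)^2 = 0.332929

0.332929


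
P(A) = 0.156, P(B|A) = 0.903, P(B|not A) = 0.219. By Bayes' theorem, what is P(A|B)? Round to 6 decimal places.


P(A|B) = P(B|A)*P(A) / P(B), P(B) = P(B|A)*P(A) + P(B|not A)*P(not A)
P(B|A)*P(A) = 0.903 * 0.156 = 0.140868
P(B|not A)*P(not A) = 0.219 * 0.844 = 0.184836
P(B) = 0.140868 + 0.184836 = 0.325704
P(A|B) = 0.140868 / 0.325704 ≈ 0.43250313

0.432503


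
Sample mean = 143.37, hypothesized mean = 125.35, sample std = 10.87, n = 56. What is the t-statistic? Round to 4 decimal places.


t = (xbar - mu0) / (s/sqrt(n))
xbar - mu0 = 143.37 - 125.35 = 18.02
sqrt(56) ≈ 7.48331477
s/sqrt(n) = 10.87 / 7.48331477 ≈ 1.45256485
t = 18.02 / 1.45256485 ≈ 12.405642

12.4056


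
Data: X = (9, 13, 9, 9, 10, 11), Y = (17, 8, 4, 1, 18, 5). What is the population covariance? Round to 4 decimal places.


Cov = (1/n)*sum((xi-xbar)(yi-ybar))
n = 6, xbar = 61/6 ≈ 10.166667, ybar = 53/6 ≈ 8.833333
sum((xi-xbar)(yi-ybar)) = -11/6 ≈ -1.833333
Cov = -1.833333 / 6 = -11/36 ≈ -0.305556

-0.3056


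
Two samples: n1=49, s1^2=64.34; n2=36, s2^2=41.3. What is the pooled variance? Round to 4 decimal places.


sp^2 = ((n1-1)*s1^2 + (n2-1)*s2^2)/(n1+n2-2)
(n1-1)*s1^2 = 48 * 64.34 = 3088.32
(n2-1)*s2^2 = 35 * 41.3 = 1445.5
numerator = 3088.32 + 1445.5 = 4533.82
n1+n2-2 = 83
sp^2 = 4533.82 / 83 = 226691/4150 ≈ 54.624337

54.6243


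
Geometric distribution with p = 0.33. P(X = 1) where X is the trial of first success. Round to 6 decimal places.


P = (1-p)^(k-1) * p
(1-p)^(k-1) = 0.67^0 = 1
P = 1 * 0.33 = 0.33

0.330000


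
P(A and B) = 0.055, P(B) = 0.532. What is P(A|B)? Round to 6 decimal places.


P(A|B) = P(A and B) / P(B) = 0.055 / 0.532 = 55/532 ≈ 0.10338346

0.103383


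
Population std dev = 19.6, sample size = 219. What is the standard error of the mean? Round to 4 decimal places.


SE = sigma / sqrt(n)
sqrt(219) ≈ 14.798649
SE = 19.6 / 14.798649 ≈ 1.324445

1.3244


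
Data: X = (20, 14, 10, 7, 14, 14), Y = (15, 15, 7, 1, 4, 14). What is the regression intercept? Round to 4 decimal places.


a = ybar - b*xbar, where b = sum((xi-xbar)(yi-ybar)) / sum((xi-xbar)^2)
n = 6, xbar = 79/6 ≈ 13.166667, ybar = 56/6 = 28/3 ≈ 9.333333
Sxy = sum((xi-xbar)(yi-ybar)) = 305/3 ≈ 101.666667
Sxx = sum((xi-xbar)^2) = 581/6 ≈ 96.833333
b = Sxy / Sxx = 610/581 ≈ 1.049914
a = 9.333333 - 1.049914 * 13.166667 = -2609/581 ≈ -4.490534

-4.4905


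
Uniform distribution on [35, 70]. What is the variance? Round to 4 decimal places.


Var = (b-a)^2 / 12
(b-a)^2 = (70 - 35)^2 = 1225
Var = 1225/12 ≈ 102.083333

102.0833


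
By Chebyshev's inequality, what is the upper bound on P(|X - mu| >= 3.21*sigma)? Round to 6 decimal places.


P <= 1/k^2
k^2 = 3.21^2 = 10.3041
1/k^2 = 1 / 10.3041 ≈ 0.09704875

0.097049


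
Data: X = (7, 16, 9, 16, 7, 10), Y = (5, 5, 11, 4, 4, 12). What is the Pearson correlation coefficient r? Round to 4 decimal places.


r = sum((xi-xbar)(yi-ybar)) / sqrt(sum((xi-xbar)^2) * sum((yi-ybar)^2))
n = 6, xbar = 65/6 ≈ 10.833333, ybar = 41/6 ≈ 6.833333
Sxy = sum((xi-xbar)(yi-ybar)) = -109/6 ≈ -18.166667
Sxx = sum((xi-xbar)^2) = 521/6 ≈ 86.833333
Syy = sum((yi-ybar)^2) = 401/6 ≈ 66.833333
sqrt(Sxx*Syy) ≈ 76.179795
r = Sxy / sqrt(Sxx*Syy) = -18.166667 / 76.179795 ≈ -0.238471

-0.2385


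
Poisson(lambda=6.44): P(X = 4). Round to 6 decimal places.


P = e^(-lam) * lam^k / k!
e^(-6.44) ≈ 0.001596407
lam^k = 6.44^4 ≈ 1720.059497
k! = 4! = 24
P = 0.001596407 * 1720.059497 / 24 ≈ 0.114413

0.114413


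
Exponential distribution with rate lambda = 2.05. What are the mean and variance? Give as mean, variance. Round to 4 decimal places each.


mean = 1/lam, var = 1/lam^2
mean = 1 / 2.05 = 20/41 ≈ 0.487805
lam^2 = 2.05^2 = 4.2025
var = 1 / 4.2025 = 400/1681 ≈ 0.237954

0.4878, 0.2380


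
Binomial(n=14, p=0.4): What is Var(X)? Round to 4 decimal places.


Var = n*p*(1-p) = 14 * 0.4 * 0.6 = 3.36

3.3600


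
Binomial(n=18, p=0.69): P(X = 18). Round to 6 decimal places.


P = C(n,k) * p^k * (1-p)^(n-k)
C(18,18) = 1
p^k = 0.69^18 ≈ 0.001256851
(1-p)^(n-k) = 0.31^0 = 1
P = 1 * 0.001256851 * 1 ≈ 0.001257

0.001257


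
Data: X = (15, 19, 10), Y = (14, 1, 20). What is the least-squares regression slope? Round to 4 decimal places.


b = sum((xi-xbar)(yi-ybar)) / sum((xi-xbar)^2)
n = 3, xbar = 44/3 ≈ 14.666667, ybar = 35/3 ≈ 11.666667
Sxy = sum((xi-xbar)(yi-ybar)) = -253/3 ≈ -84.333333
Sxx = sum((xi-xbar)^2) = 122/3 ≈ 40.666667
b = Sxy / Sxx = -253/122 ≈ -2.073770

-2.0738


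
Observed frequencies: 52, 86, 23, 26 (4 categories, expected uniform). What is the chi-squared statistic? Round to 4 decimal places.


chi2 = sum((O-E)^2/E), E = total/4
total = 187, E = 187/4 = 46.75
(52 - 46.75)^2 / 46.75 = 27.5625 / 46.75 = 441/748 ≈ 0.589572
(86 - 46.75)^2 / 46.75 = 1540.5625 / 46.75 = 24649/748 ≈ 32.953209
(23 - 46.75)^2 / 46.75 = 564.0625 / 46.75 = 9025/748 ≈ 12.065508
(26 - 46.75)^2 / 46.75 = 430.5625 / 46.75 = 6889/748 ≈ 9.209893
chi2 = 603/11 ≈ 54.818182

54.8182


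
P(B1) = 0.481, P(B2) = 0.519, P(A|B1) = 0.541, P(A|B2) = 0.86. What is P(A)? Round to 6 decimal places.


P(A) = P(A|B1)*P(B1) + P(A|B2)*P(B2)
P(A|B1)*P(B1) = 0.541 * 0.481 = 0.260221
P(A|B2)*P(B2) = 0.86 * 0.519 = 0.44634
P(A) = 0.260221 + 0.44634 = 0.706561

0.706561


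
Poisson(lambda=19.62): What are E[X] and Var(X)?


E[X] = Var(X) = lambda = 19.62

19.62, 19.62


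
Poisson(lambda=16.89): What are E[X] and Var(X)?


E[X] = Var(X) = lambda = 16.89

16.89, 16.89


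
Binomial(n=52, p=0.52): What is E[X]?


E[X] = n*p = 52 * 0.52 = 27.04

27.04


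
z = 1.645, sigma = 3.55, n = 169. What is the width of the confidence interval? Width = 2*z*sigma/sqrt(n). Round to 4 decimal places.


width = 2*z*sigma/sqrt(n)
2*z*sigma = 2 * 1.645 * 3.55 = 11.6795
sqrt(169) = 13
width = 11.6795 / 13 ≈ 0.898423

0.8984


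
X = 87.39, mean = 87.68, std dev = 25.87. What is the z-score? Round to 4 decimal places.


z = (X - mu) / sigma
X - mu = 87.39 - 87.68 = -0.29
z = -0.29 / 25.87 = -29/2587 ≈ -0.011210

-0.0112


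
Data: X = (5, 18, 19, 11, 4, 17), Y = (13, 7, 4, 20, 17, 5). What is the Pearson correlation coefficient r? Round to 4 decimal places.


r = sum((xi-xbar)(yi-ybar)) / sqrt(sum((xi-xbar)^2) * sum((yi-ybar)^2))
n = 6, xbar = 74/6 = 37/3 ≈ 12.333333, ybar = 66/6 = 11
Sxy = sum((xi-xbar)(yi-ybar)) = -174
Sxx = sum((xi-xbar)^2) = 670/3 ≈ 223.333333
Syy = sum((yi-ybar)^2) = 222
sqrt(Sxx*Syy) ≈ 222.665669
r = Sxy / sqrt(Sxx*Syy) = -174 / 222.665669 ≈ -0.781441

-0.7814


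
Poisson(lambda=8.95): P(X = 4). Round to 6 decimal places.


P = e^(-lam) * lam^k / k!
e^(-8.95) ≈ 0.0001297372
lam^k = 8.95^4 ≈ 6416.410506
k! = 4! = 24
P = 0.0001297372 * 6416.410506 / 24 ≈ 0.034685

0.034685


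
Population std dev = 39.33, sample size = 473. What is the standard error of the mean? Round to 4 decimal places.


SE = sigma / sqrt(n)
sqrt(473) ≈ 21.748563
SE = 39.33 / 21.748563 ≈ 1.808395

1.8084


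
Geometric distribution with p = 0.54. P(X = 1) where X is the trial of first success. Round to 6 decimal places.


P = (1-p)^(k-1) * p
(1-p)^(k-1) = 0.46^0 = 1
P = 1 * 0.54 = 0.54

0.540000


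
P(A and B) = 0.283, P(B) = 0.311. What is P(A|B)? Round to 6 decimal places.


P(A|B) = P(A and B) / P(B) = 0.283 / 0.311 = 283/311 ≈ 0.90996785

0.909968


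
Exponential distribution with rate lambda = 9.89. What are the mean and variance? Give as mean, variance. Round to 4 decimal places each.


mean = 1/lam, var = 1/lam^2
mean = 1 / 9.89 = 100/989 ≈ 0.101112
lam^2 = 9.89^2 = 97.8121
var = 1 / 97.8121 ≈ 0.010224

0.1011, 0.0102


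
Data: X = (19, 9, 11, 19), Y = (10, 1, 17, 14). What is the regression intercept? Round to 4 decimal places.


a = ybar - b*xbar, where b = sum((xi-xbar)(yi-ybar)) / sum((xi-xbar)^2)
n = 4, xbar = 58/4 = 14.5, ybar = 42/4 = 10.5
Sxy = sum((xi-xbar)(yi-ybar)) = 43
Sxx = sum((xi-xbar)^2) = 83
b = Sxy / Sxx = 43/83 ≈ 0.518072
a = 10.5 - 0.518072 * 14.5 = 248/83 ≈ 2.987952

2.9880


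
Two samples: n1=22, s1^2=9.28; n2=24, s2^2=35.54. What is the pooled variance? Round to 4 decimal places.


sp^2 = ((n1-1)*s1^2 + (n2-1)*s2^2)/(n1+n2-2)
(n1-1)*s1^2 = 21 * 9.28 = 194.88
(n2-1)*s2^2 = 23 * 35.54 = 817.42
numerator = 194.88 + 817.42 = 1012.3
n1+n2-2 = 44
sp^2 = 1012.3 / 44 = 10123/440 ≈ 23.006818

23.0068


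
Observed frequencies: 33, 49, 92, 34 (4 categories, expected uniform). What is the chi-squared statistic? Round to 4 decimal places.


chi2 = sum((O-E)^2/E), E = total/4
total = 208, E = 208/4 = 52
(33 - 52)^2 / 52 = 361 / 52 = 361/52 ≈ 6.942308
(49 - 52)^2 / 52 = 9 / 52 = 9/52 ≈ 0.173077
(92 - 52)^2 / 52 = 1600 / 52 = 400/13 ≈ 30.769231
(34 - 52)^2 / 52 = 324 / 52 = 81/13 ≈ 6.230769
chi2 = 1147/26 ≈ 44.115385

44.1154


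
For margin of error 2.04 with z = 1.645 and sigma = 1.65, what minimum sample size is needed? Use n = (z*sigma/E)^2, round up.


z*sigma/E = 1.645 * 1.65 / 2.04 = 3619/2720 ≈ 1.330515
(z*sigma/E)^2 ≈ 1.770269
round up: n = 2

2


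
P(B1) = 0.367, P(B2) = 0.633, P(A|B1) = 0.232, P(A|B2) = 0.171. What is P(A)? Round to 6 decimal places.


P(A) = P(A|B1)*P(B1) + P(A|B2)*P(B2)
P(A|B1)*P(B1) = 0.232 * 0.367 = 0.085144
P(A|B2)*P(B2) = 0.171 * 0.633 = 0.108243
P(A) = 0.085144 + 0.108243 = 0.193387

0.193387


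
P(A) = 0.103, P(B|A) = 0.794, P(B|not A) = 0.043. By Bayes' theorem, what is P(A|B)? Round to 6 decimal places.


P(A|B) = P(B|A)*P(A) / P(B), P(B) = P(B|A)*P(A) + P(B|not A)*P(not A)
P(B|A)*P(A) = 0.794 * 0.103 = 0.081782
P(B|not A)*P(not A) = 0.043 * 0.897 = 0.038571
P(B) = 0.081782 + 0.038571 = 0.120353
P(A|B) = 0.081782 / 0.120353 ≈ 0.67951775

0.679518


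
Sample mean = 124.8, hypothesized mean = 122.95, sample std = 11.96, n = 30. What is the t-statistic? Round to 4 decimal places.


t = (xbar - mu0) / (s/sqrt(n))
xbar - mu0 = 124.8 - 122.95 = 1.85
sqrt(30) ≈ 5.47722558
s/sqrt(n) = 11.96 / 5.47722558 ≈ 2.18358726
t = 1.85 / 2.18358726 ≈ 0.847230

0.8472


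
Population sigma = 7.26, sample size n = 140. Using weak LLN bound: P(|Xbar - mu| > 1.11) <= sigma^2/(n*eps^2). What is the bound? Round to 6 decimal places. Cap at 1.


bound = min(1, sigma^2/(n*eps^2))
sigma^2 = 7.26^2 = 52.7076
n*eps^2 = 140 * 1.11^2 = 140 * 1.2321 = 172.494
sigma^2/(n*eps^2) = 52.7076 / 172.494 ≈ 0.30556193

0.305562


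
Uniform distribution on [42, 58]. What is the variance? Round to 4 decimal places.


Var = (b-a)^2 / 12
(b-a)^2 = (58 - 42)^2 = 256
Var = 256/12 ≈ 21.333333

21.3333


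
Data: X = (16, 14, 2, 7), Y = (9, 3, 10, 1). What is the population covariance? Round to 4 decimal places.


Cov = (1/n)*sum((xi-xbar)(yi-ybar))
n = 4, xbar = 39/4 = 9.75, ybar = 23/4 = 5.75
sum((xi-xbar)(yi-ybar)) = -11.25
Cov = -11.25 / 4 = -2.8125

-2.8125


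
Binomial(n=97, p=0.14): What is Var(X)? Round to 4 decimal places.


Var = n*p*(1-p) = 97 * 0.14 * 0.86 = 11.6788

11.6788


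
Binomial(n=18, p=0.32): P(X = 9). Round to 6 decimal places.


P = C(n,k) * p^k * (1-p)^(n-k)
C(18,9) = 48620
p^k = 0.32^9 ≈ 0.00003518437
(1-p)^(n-k) = 0.68^9 ≈ 0.03108710
P = 48620 * 0.00003518437 * 0.03108710 ≈ 0.053180

0.053180


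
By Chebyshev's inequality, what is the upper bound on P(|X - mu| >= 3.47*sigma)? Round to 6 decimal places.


P <= 1/k^2
k^2 = 3.47^2 = 12.0409
1/k^2 = 1 / 12.0409 ≈ 0.08305027

0.083050


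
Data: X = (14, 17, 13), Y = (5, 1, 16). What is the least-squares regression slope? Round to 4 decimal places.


b = sum((xi-xbar)(yi-ybar)) / sum((xi-xbar)^2)
n = 3, xbar = 44/3 ≈ 14.666667, ybar = 22/3 ≈ 7.333333
Sxy = sum((xi-xbar)(yi-ybar)) = -83/3 ≈ -27.666667
Sxx = sum((xi-xbar)^2) = 26/3 ≈ 8.666667
b = Sxy / Sxx = -83/26 ≈ -3.192308

-3.1923


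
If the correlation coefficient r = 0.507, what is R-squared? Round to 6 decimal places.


R^2 = r^2 = (0.507)^2 = 0.257049

0.257049


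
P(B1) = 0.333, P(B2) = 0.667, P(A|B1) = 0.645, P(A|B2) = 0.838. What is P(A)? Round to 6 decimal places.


P(A) = P(A|B1)*P(B1) + P(A|B2)*P(B2)
P(A|B1)*P(B1) = 0.645 * 0.333 = 0.214785
P(A|B2)*P(B2) = 0.838 * 0.667 = 0.558946
P(A) = 0.214785 + 0.558946 = 0.773731

0.773731


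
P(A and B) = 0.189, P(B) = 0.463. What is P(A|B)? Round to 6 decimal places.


P(A|B) = P(A and B) / P(B) = 0.189 / 0.463 = 189/463 ≈ 0.40820734

0.408207


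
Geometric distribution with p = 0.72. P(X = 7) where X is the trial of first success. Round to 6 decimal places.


P = (1-p)^(k-1) * p
(1-p)^(k-1) = 0.28^6 ≈ 0.0004818903
P = 0.0004818903 * 0.72 ≈ 0.0003469610

0.000347


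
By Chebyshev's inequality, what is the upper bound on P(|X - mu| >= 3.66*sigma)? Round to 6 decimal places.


P <= 1/k^2
k^2 = 3.66^2 = 13.3956
1/k^2 = 1 / 13.3956 ≈ 0.07465138

0.074651


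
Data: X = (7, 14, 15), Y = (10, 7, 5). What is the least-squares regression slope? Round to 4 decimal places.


b = sum((xi-xbar)(yi-ybar)) / sum((xi-xbar)^2)
n = 3, xbar = 36/3 = 12, ybar = 22/3 ≈ 7.333333
Sxy = sum((xi-xbar)(yi-ybar)) = -21
Sxx = sum((xi-xbar)^2) = 38
b = Sxy / Sxx = -21/38 ≈ -0.552632

-0.5526


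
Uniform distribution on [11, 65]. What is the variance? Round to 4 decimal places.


Var = (b-a)^2 / 12
(b-a)^2 = (65 - 11)^2 = 2916
Var = 2916/12 = 243

243.0000


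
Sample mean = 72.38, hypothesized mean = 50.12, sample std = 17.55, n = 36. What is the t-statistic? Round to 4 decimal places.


t = (xbar - mu0) / (s/sqrt(n))
xbar - mu0 = 72.38 - 50.12 = 22.26
sqrt(36) = 6
s/sqrt(n) = 17.55 / 6 = 2.925
t = 22.26 / 2.925 = 1484/195 ≈ 7.610256

7.6103


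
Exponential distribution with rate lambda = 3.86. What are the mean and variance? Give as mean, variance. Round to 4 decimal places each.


mean = 1/lam, var = 1/lam^2
mean = 1 / 3.86 = 50/193 ≈ 0.259067
lam^2 = 3.86^2 = 14.8996
var = 1 / 14.8996 ≈ 0.067116

0.2591, 0.0671


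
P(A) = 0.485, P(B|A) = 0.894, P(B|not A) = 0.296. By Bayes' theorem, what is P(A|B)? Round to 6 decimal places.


P(A|B) = P(B|A)*P(A) / P(B), P(B) = P(B|A)*P(A) + P(B|not A)*P(not A)
P(B|A)*P(A) = 0.894 * 0.485 = 0.43359
P(B|not A)*P(not A) = 0.296 * 0.515 = 0.15244
P(B) = 0.43359 + 0.15244 = 0.58603
P(A|B) = 0.43359 / 0.58603 ≈ 0.73987680

0.739877


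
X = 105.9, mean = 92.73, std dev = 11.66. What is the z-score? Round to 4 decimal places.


z = (X - mu) / sigma
X - mu = 105.9 - 92.73 = 13.17
z = 13.17 / 11.66 = 1317/1166 ≈ 1.129503

1.1295


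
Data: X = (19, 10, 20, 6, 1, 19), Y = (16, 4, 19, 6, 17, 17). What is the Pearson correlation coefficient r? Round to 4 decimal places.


r = sum((xi-xbar)(yi-ybar)) / sqrt(sum((xi-xbar)^2) * sum((yi-ybar)^2))
n = 6, xbar = 75/6 = 12.5, ybar = 79/6 ≈ 13.166667
Sxy = sum((xi-xbar)(yi-ybar)) = 112.5
Sxx = sum((xi-xbar)^2) = 321.5
Syy = sum((yi-ybar)^2) = 1241/6 ≈ 206.833333
sqrt(Sxx*Syy) ≈ 257.869961
r = Sxy / sqrt(Sxx*Syy) = 112.5 / 257.869961 ≈ 0.436266

0.4363


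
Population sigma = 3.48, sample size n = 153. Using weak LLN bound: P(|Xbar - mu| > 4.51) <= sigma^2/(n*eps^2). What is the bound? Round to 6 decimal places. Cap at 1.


bound = min(1, sigma^2/(n*eps^2))
sigma^2 = 3.48^2 = 12.1104
n*eps^2 = 153 * 4.51^2 = 153 * 20.3401 = 3112.0353
sigma^2/(n*eps^2) = 12.1104 / 3112.0353 ≈ 0.00389147

0.003891


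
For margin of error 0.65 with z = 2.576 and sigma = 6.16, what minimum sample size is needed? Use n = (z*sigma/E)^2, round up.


z*sigma/E = 2.576 * 6.16 / 0.65 = 198352/8125 ≈ 24.412554
(z*sigma/E)^2 ≈ 595.972785
round up: n = 596

596


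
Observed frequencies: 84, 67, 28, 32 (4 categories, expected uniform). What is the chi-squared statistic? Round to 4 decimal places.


chi2 = sum((O-E)^2/E), E = total/4
total = 211, E = 211/4 = 52.75
(84 - 52.75)^2 / 52.75 = 976.5625 / 52.75 = 15625/844 ≈ 18.513033
(67 - 52.75)^2 / 52.75 = 203.0625 / 52.75 = 3249/844 ≈ 3.849526
(28 - 52.75)^2 / 52.75 = 612.5625 / 52.75 = 9801/844 ≈ 11.612559
(32 - 52.75)^2 / 52.75 = 430.5625 / 52.75 = 6889/844 ≈ 8.162322
chi2 = 8891/211 ≈ 42.137441

42.1374


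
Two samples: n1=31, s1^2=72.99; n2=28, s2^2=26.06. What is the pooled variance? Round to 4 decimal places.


sp^2 = ((n1-1)*s1^2 + (n2-1)*s2^2)/(n1+n2-2)
(n1-1)*s1^2 = 30 * 72.99 = 2189.7
(n2-1)*s2^2 = 27 * 26.06 = 703.62
numerator = 2189.7 + 703.62 = 2893.32
n1+n2-2 = 57
sp^2 = 2893.32 / 57 = 50.76

50.7600


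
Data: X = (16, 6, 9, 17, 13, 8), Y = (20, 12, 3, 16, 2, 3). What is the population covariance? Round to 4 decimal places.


Cov = (1/n)*sum((xi-xbar)(yi-ybar))
n = 6, xbar = 69/6 = 11.5, ybar = 56/6 = 28/3 ≈ 9.333333
sum((xi-xbar)(yi-ybar)) = 97
Cov = 97 / 6 = 97/6 ≈ 16.166667

16.1667


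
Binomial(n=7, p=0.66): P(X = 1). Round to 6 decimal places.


P = C(n,k) * p^k * (1-p)^(n-k)
C(7,1) = 7
p^k = 0.66^1 = 0.66
(1-p)^(n-k) = 0.34^6 ≈ 0.001544804
P = 7 * 0.66 * 0.001544804 ≈ 0.007137

0.007137


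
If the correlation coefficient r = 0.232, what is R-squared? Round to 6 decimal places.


R^2 = r^2 = (0.232)^2 = 0.053824

0.053824


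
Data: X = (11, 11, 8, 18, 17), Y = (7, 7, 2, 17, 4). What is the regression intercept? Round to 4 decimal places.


a = ybar - b*xbar, where b = sum((xi-xbar)(yi-ybar)) / sum((xi-xbar)^2)
n = 5, xbar = 65/5 = 13, ybar = 37/5 = 7.4
Sxy = sum((xi-xbar)(yi-ybar)) = 63
Sxx = sum((xi-xbar)^2) = 74
b = Sxy / Sxx = 63/74 ≈ 0.851351
a = 7.4 - 0.851351 * 13 = -1357/370 ≈ -3.667568

-3.6676


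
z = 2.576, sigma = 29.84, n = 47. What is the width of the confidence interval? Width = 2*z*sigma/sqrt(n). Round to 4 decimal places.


width = 2*z*sigma/sqrt(n)
2*z*sigma = 2 * 2.576 * 29.84 = 153.73568
sqrt(47) ≈ 6.855655
width = 153.73568 / 6.855655 ≈ 22.424654

22.4247


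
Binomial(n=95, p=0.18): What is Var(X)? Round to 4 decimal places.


Var = n*p*(1-p) = 95 * 0.18 * 0.82 = 14.022

14.0220


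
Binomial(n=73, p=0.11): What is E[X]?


E[X] = n*p = 73 * 0.11 = 8.03

8.03


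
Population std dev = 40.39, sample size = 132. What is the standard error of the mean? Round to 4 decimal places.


SE = sigma / sqrt(n)
sqrt(132) ≈ 11.489125
SE = 40.39 / 11.489125 ≈ 3.515498

3.5155


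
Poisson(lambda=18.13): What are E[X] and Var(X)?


E[X] = Var(X) = lambda = 18.13

18.13, 18.13


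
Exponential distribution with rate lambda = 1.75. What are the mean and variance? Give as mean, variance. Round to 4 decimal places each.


mean = 1/lam, var = 1/lam^2
mean = 1 / 1.75 = 4/7 ≈ 0.571429
lam^2 = 1.75^2 = 3.0625
var = 1 / 3.0625 = 16/49 ≈ 0.326531

0.5714, 0.3265


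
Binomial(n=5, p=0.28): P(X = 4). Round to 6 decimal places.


P = C(n,k) * p^k * (1-p)^(n-k)
C(5,4) = 5
p^k = 0.28^4 = 0.00614656
(1-p)^(n-k) = 0.72^1 = 0.72
P = 5 * 0.00614656 * 0.72 ≈ 0.022128

0.022128


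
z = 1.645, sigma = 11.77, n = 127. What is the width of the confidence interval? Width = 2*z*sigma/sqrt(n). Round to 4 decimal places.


width = 2*z*sigma/sqrt(n)
2*z*sigma = 2 * 1.645 * 11.77 = 38.7233
sqrt(127) ≈ 11.269428
width = 38.7233 / 11.269428 ≈ 3.436137

3.4361


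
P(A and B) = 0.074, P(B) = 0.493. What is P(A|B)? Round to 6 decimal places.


P(A|B) = P(A and B) / P(B) = 0.074 / 0.493 = 74/493 ≈ 0.15010142

0.150101


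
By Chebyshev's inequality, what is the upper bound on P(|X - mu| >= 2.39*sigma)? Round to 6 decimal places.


P <= 1/k^2
k^2 = 2.39^2 = 5.7121
1/k^2 = 1 / 5.7121 ≈ 0.17506696

0.175067


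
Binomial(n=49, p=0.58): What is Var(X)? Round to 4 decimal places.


Var = n*p*(1-p) = 49 * 0.58 * 0.42 = 11.9364

11.9364


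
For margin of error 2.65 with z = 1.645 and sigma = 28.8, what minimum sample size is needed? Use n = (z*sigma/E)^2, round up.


z*sigma/E = 1.645 * 28.8 / 2.65 = 23688/1325 ≈ 17.877736
(z*sigma/E)^2 ≈ 319.613439
round up: n = 320

320


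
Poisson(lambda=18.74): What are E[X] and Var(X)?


E[X] = Var(X) = lambda = 18.74

18.74, 18.74


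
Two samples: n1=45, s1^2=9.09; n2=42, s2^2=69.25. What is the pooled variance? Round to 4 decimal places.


sp^2 = ((n1-1)*s1^2 + (n2-1)*s2^2)/(n1+n2-2)
(n1-1)*s1^2 = 44 * 9.09 = 399.96
(n2-1)*s2^2 = 41 * 69.25 = 2839.25
numerator = 399.96 + 2839.25 = 3239.21
n1+n2-2 = 85
sp^2 = 3239.21 / 85 = 323921/8500 ≈ 38.108353

38.1084


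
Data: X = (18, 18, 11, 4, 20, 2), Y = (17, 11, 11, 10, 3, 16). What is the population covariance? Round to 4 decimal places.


Cov = (1/n)*sum((xi-xbar)(yi-ybar))
n = 6, xbar = 73/6 ≈ 12.166667, ybar = 68/6 = 34/3 ≈ 11.333333
sum((xi-xbar)(yi-ybar)) = -211/3 ≈ -70.333333
Cov = -70.333333 / 6 = -211/18 ≈ -11.722222

-11.7222


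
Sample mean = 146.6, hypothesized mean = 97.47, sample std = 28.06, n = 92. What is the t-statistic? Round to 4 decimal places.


t = (xbar - mu0) / (s/sqrt(n))
xbar - mu0 = 146.6 - 97.47 = 49.13
sqrt(92) ≈ 9.59166305
s/sqrt(n) = 28.06 / 9.59166305 ≈ 2.92545723
t = 49.13 / 2.92545723 ≈ 16.793956

16.7940


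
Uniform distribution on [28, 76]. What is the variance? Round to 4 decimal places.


Var = (b-a)^2 / 12
(b-a)^2 = (76 - 28)^2 = 2304
Var = 2304/12 = 192

192.0000


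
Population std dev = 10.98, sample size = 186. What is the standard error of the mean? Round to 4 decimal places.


SE = sigma / sqrt(n)
sqrt(186) ≈ 13.638182
SE = 10.98 / 13.638182 ≈ 0.805093

0.8051


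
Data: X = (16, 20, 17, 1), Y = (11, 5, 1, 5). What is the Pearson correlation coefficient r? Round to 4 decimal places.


r = sum((xi-xbar)(yi-ybar)) / sqrt(sum((xi-xbar)^2) * sum((yi-ybar)^2))
n = 4, xbar = 54/4 = 13.5, ybar = 22/4 = 5.5
Sxy = sum((xi-xbar)(yi-ybar)) = 1
Sxx = sum((xi-xbar)^2) = 217
Syy = sum((yi-ybar)^2) = 51
sqrt(Sxx*Syy) ≈ 105.199810
r = Sxy / sqrt(Sxx*Syy) = 1 / 105.199810 ≈ 0.009506

0.0095


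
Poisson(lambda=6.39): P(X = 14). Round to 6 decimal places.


P = e^(-lam) * lam^k / k!
e^(-6.39) ≈ 0.001678256
lam^k = 6.39^14 ≈ 189239596870.566248
k! = 14! = 87178291200
P = 0.001678256 * 189239596870.566248 / 87178291200 ≈ 0.003643

0.003643


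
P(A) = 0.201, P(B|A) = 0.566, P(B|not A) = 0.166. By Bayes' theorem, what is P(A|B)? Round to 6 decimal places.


P(A|B) = P(B|A)*P(A) / P(B), P(B) = P(B|A)*P(A) + P(B|not A)*P(not A)
P(B|A)*P(A) = 0.566 * 0.201 = 0.113766
P(B|not A)*P(not A) = 0.166 * 0.799 = 0.132634
P(B) = 0.113766 + 0.132634 = 0.2464
P(A|B) = 0.113766 / 0.2464 ≈ 0.46171266

0.461713


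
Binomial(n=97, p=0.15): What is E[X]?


E[X] = n*p = 97 * 0.15 = 14.55

14.55


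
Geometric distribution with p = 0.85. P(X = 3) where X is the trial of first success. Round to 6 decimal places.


P = (1-p)^(k-1) * p
(1-p)^(k-1) = 0.15^2 = 0.0225
P = 0.0225 * 0.85 = 0.019125

0.019125


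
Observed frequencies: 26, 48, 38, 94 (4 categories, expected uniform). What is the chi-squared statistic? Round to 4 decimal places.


chi2 = sum((O-E)^2/E), E = total/4
total = 206, E = 206/4 = 51.5
(26 - 51.5)^2 / 51.5 = 650.25 / 51.5 = 2601/206 ≈ 12.626214
(48 - 51.5)^2 / 51.5 = 12.25 / 51.5 = 49/206 ≈ 0.237864
(38 - 51.5)^2 / 51.5 = 182.25 / 51.5 = 729/206 ≈ 3.538835
(94 - 51.5)^2 / 51.5 = 1806.25 / 51.5 = 7225/206 ≈ 35.072816
chi2 = 5302/103 ≈ 51.475728

51.4757


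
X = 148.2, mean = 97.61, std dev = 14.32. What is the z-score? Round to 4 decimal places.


z = (X - mu) / sigma
X - mu = 148.2 - 97.61 = 50.59
z = 50.59 / 14.32 = 5059/1432 ≈ 3.532821

3.5328


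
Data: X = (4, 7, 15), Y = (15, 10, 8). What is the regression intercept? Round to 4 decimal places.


a = ybar - b*xbar, where b = sum((xi-xbar)(yi-ybar)) / sum((xi-xbar)^2)
n = 3, xbar = 26/3 ≈ 8.666667, ybar = 33/3 = 11
Sxy = sum((xi-xbar)(yi-ybar)) = -36
Sxx = sum((xi-xbar)^2) = 194/3 ≈ 64.666667
b = Sxy / Sxx = -54/97 ≈ -0.556701
a = 11 - (-0.556701) * 8.666667 = 1535/97 ≈ 15.824742

15.8247


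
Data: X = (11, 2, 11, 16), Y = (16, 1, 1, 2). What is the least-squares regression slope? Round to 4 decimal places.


b = sum((xi-xbar)(yi-ybar)) / sum((xi-xbar)^2)
n = 4, xbar = 40/4 = 10, ybar = 20/4 = 5
Sxy = sum((xi-xbar)(yi-ybar)) = 21
Sxx = sum((xi-xbar)^2) = 102
b = Sxy / Sxx = 7/34 ≈ 0.205882

0.2059


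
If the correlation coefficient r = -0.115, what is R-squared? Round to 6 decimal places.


R^2 = r^2 = (-0.115)^2 = 0.013225

0.013225


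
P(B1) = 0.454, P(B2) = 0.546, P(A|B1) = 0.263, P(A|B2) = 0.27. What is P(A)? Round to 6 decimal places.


P(A) = P(A|B1)*P(B1) + P(A|B2)*P(B2)
P(A|B1)*P(B1) = 0.263 * 0.454 = 0.119402
P(A|B2)*P(B2) = 0.27 * 0.546 = 0.14742
P(A) = 0.119402 + 0.14742 = 0.266822

0.266822


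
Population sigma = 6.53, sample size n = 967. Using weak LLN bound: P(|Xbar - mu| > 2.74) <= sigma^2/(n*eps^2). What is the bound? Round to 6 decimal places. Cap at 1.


bound = min(1, sigma^2/(n*eps^2))
sigma^2 = 6.53^2 = 42.6409
n*eps^2 = 967 * 2.74^2 = 967 * 7.5076 = 7259.8492
sigma^2/(n*eps^2) = 42.6409 / 7259.8492 ≈ 0.00587352

0.005874


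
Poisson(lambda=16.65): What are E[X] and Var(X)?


E[X] = Var(X) = lambda = 16.65

16.65, 16.65


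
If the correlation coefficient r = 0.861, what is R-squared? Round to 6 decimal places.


R^2 = r^2 = (0.861)^2 = 0.741321

0.741321


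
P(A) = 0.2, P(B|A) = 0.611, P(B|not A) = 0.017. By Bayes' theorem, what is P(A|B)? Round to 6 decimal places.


P(A|B) = P(B|A)*P(A) / P(B), P(B) = P(B|A)*P(A) + P(B|not A)*P(not A)
P(B|A)*P(A) = 0.611 * 0.2 = 0.1222
P(B|not A)*P(not A) = 0.017 * 0.8 = 0.0136
P(B) = 0.1222 + 0.0136 = 0.1358
P(A|B) = 0.1222 / 0.1358 = 611/679 ≈ 0.89985272

0.899853


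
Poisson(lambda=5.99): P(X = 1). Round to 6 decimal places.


P = e^(-lam) * lam^k / k!
e^(-5.99) ≈ 0.002503664
lam^k = 5.99^1 = 5.99
k! = 1! = 1
P = 0.002503664 * 5.99 / 1 ≈ 0.014997

0.014997


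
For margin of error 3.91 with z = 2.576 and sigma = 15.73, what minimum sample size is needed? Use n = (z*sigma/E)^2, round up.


z*sigma/E = 2.576 * 15.73 / 3.91 = 22022/2125 ≈ 10.363294
(z*sigma/E)^2 ≈ 107.397865
round up: n = 108

108


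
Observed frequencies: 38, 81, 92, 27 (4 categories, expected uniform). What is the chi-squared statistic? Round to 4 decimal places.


chi2 = sum((O-E)^2/E), E = total/4
total = 238, E = 238/4 = 59.5
(38 - 59.5)^2 / 59.5 = 462.25 / 59.5 = 1849/238 ≈ 7.768908
(81 - 59.5)^2 / 59.5 = 462.25 / 59.5 = 1849/238 ≈ 7.768908
(92 - 59.5)^2 / 59.5 = 1056.25 / 59.5 = 4225/238 ≈ 17.752101
(27 - 59.5)^2 / 59.5 = 1056.25 / 59.5 = 4225/238 ≈ 17.752101
chi2 = 6074/119 ≈ 51.042017

51.0420


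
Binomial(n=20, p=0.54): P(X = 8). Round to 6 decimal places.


P = C(n,k) * p^k * (1-p)^(n-k)
C(20,8) = 125970
p^k = 0.54^8 ≈ 0.007230196
(1-p)^(n-k) = 0.46^12 ≈ 0.00008976230
P = 125970 * 0.007230196 * 0.00008976230 ≈ 0.081754

0.081754


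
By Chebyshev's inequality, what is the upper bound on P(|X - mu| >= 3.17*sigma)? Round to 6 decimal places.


P <= 1/k^2
k^2 = 3.17^2 = 10.0489
1/k^2 = 1 / 10.0489 ≈ 0.09951338

0.099513


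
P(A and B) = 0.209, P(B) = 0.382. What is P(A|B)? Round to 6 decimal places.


P(A|B) = P(A and B) / P(B) = 0.209 / 0.382 = 209/382 ≈ 0.54712042

0.547120


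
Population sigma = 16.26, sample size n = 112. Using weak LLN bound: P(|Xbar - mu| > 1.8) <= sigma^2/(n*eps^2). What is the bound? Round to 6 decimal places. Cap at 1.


bound = min(1, sigma^2/(n*eps^2))
sigma^2 = 16.26^2 = 264.3876
n*eps^2 = 112 * 1.8^2 = 112 * 3.24 = 362.88
sigma^2/(n*eps^2) = 264.3876 / 362.88 ≈ 0.72858135

0.728581


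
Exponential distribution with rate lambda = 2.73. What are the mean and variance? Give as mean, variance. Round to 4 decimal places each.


mean = 1/lam, var = 1/lam^2
mean = 1 / 2.73 = 100/273 ≈ 0.366300
lam^2 = 2.73^2 = 7.4529
var = 1 / 7.4529 ≈ 0.134176

0.3663, 0.1342


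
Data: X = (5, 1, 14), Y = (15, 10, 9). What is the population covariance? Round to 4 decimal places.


Cov = (1/n)*sum((xi-xbar)(yi-ybar))
n = 3, xbar = 20/3 ≈ 6.666667, ybar = 34/3 ≈ 11.333333
sum((xi-xbar)(yi-ybar)) = -47/3 ≈ -15.666667
Cov = -15.666667 / 3 = -47/9 ≈ -5.222222

-5.2222


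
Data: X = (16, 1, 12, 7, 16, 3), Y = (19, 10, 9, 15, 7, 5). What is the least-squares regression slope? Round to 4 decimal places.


b = sum((xi-xbar)(yi-ybar)) / sum((xi-xbar)^2)
n = 6, xbar = 55/6 ≈ 9.166667, ybar = 65/6 ≈ 10.833333
Sxy = sum((xi-xbar)(yi-ybar)) = 349/6 ≈ 58.166667
Sxx = sum((xi-xbar)^2) = 1265/6 ≈ 210.833333
b = Sxy / Sxx = 349/1265 ≈ 0.275889

0.2759


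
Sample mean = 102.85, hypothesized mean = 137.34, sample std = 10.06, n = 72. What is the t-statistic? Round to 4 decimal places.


t = (xbar - mu0) / (s/sqrt(n))
xbar - mu0 = 102.85 - 137.34 = -34.49
sqrt(72) ≈ 8.48528137
s/sqrt(n) = 10.06 / 8.48528137 ≈ 1.18558237
t = -34.49 / 1.18558237 ≈ -29.091188

-29.0912


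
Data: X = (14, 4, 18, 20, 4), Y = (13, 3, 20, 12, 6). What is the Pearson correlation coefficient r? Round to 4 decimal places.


r = sum((xi-xbar)(yi-ybar)) / sqrt(sum((xi-xbar)^2) * sum((yi-ybar)^2))
n = 5, xbar = 60/5 = 12, ybar = 54/5 = 10.8
Sxy = sum((xi-xbar)(yi-ybar)) = 170
Sxx = sum((xi-xbar)^2) = 232
Syy = sum((yi-ybar)^2) = 174.8
sqrt(Sxx*Syy) ≈ 201.379244
r = Sxy / sqrt(Sxx*Syy) = 170 / 201.379244 ≈ 0.844178

0.8442


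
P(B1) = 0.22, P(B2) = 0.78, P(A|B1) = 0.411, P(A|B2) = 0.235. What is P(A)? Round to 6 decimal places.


P(A) = P(A|B1)*P(B1) + P(A|B2)*P(B2)
P(A|B1)*P(B1) = 0.411 * 0.22 = 0.09042
P(A|B2)*P(B2) = 0.235 * 0.78 = 0.1833
P(A) = 0.09042 + 0.1833 = 0.27372

0.273720


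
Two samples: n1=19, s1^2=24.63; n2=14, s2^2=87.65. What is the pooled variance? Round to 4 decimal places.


sp^2 = ((n1-1)*s1^2 + (n2-1)*s2^2)/(n1+n2-2)
(n1-1)*s1^2 = 18 * 24.63 = 443.34
(n2-1)*s2^2 = 13 * 87.65 = 1139.45
numerator = 443.34 + 1139.45 = 1582.79
n1+n2-2 = 31
sp^2 = 1582.79 / 31 = 158279/3100 ≈ 51.057742

51.0577


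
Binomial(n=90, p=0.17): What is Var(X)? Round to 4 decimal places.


Var = n*p*(1-p) = 90 * 0.17 * 0.83 = 12.699

12.6990


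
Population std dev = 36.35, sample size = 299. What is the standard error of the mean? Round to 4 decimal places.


SE = sigma / sqrt(n)
sqrt(299) ≈ 17.291616
SE = 36.35 / 17.291616 ≈ 2.102175

2.1022


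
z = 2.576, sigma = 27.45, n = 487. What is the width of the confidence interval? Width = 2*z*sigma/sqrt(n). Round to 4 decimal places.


width = 2*z*sigma/sqrt(n)
2*z*sigma = 2 * 2.576 * 27.45 = 141.4224
sqrt(487) ≈ 22.068076
width = 141.4224 / 22.068076 ≈ 6.408461

6.4085


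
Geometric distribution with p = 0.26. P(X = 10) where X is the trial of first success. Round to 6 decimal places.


P = (1-p)^(k-1) * p
(1-p)^(k-1) = 0.74^9 ≈ 0.06654041
P = 0.06654041 * 0.26 ≈ 0.01730051

0.017301


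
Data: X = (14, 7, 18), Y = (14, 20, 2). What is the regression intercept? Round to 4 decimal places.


a = ybar - b*xbar, where b = sum((xi-xbar)(yi-ybar)) / sum((xi-xbar)^2)
n = 3, xbar = 39/3 = 13, ybar = 36/3 = 12
Sxy = sum((xi-xbar)(yi-ybar)) = -96
Sxx = sum((xi-xbar)^2) = 62
b = Sxy / Sxx = -48/31 ≈ -1.548387
a = 12 - (-1.548387) * 13 = 996/31 ≈ 32.129032

32.1290


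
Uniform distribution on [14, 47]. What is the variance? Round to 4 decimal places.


Var = (b-a)^2 / 12
(b-a)^2 = (47 - 14)^2 = 1089
Var = 1089/12 = 90.75

90.7500


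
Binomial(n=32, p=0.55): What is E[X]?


E[X] = n*p = 32 * 0.55 = 17.6

17.6


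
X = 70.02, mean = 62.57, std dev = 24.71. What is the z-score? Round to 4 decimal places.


z = (X - mu) / sigma
X - mu = 70.02 - 62.57 = 7.45
z = 7.45 / 24.71 = 745/2471 ≈ 0.301497

0.3015


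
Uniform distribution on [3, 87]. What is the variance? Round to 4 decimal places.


Var = (b-a)^2 / 12
(b-a)^2 = (87 - 3)^2 = 7056
Var = 7056/12 = 588

588.0000


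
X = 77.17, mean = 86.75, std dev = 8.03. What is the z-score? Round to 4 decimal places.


z = (X - mu) / sigma
X - mu = 77.17 - 86.75 = -9.58
z = -9.58 / 8.03 = -958/803 ≈ -1.193026

-1.1930


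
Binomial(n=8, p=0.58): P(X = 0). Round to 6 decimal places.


P = C(n,k) * p^k * (1-p)^(n-k)
C(8,0) = 1
p^k = 0.58^0 = 1
(1-p)^(n-k) = 0.42^8 ≈ 0.0009682652
P = 1 * 1 * 0.0009682652 ≈ 0.000968

0.000968


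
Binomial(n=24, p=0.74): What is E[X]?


E[X] = n*p = 24 * 0.74 = 17.76

17.76


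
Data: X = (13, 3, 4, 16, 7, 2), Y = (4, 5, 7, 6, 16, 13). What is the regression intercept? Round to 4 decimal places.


a = ybar - b*xbar, where b = sum((xi-xbar)(yi-ybar)) / sum((xi-xbar)^2)
n = 6, xbar = 45/6 = 7.5, ybar = 51/6 = 8.5
Sxy = sum((xi-xbar)(yi-ybar)) = -53.5
Sxx = sum((xi-xbar)^2) = 165.5
b = Sxy / Sxx = -107/331 ≈ -0.323263
a = 8.5 - (-0.323263) * 7.5 = 3616/331 ≈ 10.924471

10.9245


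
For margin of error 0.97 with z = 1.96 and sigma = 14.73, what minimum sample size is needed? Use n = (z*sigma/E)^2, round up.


z*sigma/E = 1.96 * 14.73 / 0.97 = 72177/2425 ≈ 29.763711
(z*sigma/E)^2 ≈ 885.878513
round up: n = 886

886


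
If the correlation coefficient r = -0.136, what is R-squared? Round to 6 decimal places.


R^2 = r^2 = (-0.136)^2 = 0.018496

0.018496


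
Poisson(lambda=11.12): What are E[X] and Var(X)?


E[X] = Var(X) = lambda = 11.12

11.12, 11.12


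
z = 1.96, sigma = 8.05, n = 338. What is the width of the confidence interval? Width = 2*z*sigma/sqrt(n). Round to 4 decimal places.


width = 2*z*sigma/sqrt(n)
2*z*sigma = 2 * 1.96 * 8.05 = 31.556
sqrt(338) ≈ 18.384776
width = 31.556 / 18.384776 ≈ 1.716420

1.7164


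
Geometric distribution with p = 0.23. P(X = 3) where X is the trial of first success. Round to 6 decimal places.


P = (1-p)^(k-1) * p
(1-p)^(k-1) = 0.77^2 = 0.5929
P = 0.5929 * 0.23 = 0.136367

0.136367


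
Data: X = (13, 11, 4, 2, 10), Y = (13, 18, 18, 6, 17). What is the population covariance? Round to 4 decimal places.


Cov = (1/n)*sum((xi-xbar)(yi-ybar))
n = 5, xbar = 40/5 = 8, ybar = 72/5 = 14.4
sum((xi-xbar)(yi-ybar)) = 45
Cov = 45 / 5 = 9

9.0000


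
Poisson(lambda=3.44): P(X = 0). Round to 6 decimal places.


P = e^(-lam) * lam^k / k!
e^(-3.44) ≈ 0.03206469
lam^k = 3.44^0 = 1
k! = 0! = 1
P = 0.03206469 * 1 / 1 ≈ 0.032065

0.032065


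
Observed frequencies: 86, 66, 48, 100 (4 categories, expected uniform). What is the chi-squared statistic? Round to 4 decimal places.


chi2 = sum((O-E)^2/E), E = total/4
total = 300, E = 300/4 = 75
(86 - 75)^2 / 75 = 121 / 75 = 121/75 ≈ 1.613333
(66 - 75)^2 / 75 = 81 / 75 = 1.08
(48 - 75)^2 / 75 = 729 / 75 = 9.72
(100 - 75)^2 / 75 = 625 / 75 = 25/3 ≈ 8.333333
chi2 = 1556/75 ≈ 20.746667

20.7467


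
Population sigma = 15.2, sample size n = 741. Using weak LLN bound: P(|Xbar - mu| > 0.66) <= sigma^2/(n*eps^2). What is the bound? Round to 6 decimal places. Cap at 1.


bound = min(1, sigma^2/(n*eps^2))
sigma^2 = 15.2^2 = 231.04
n*eps^2 = 741 * 0.66^2 = 741 * 0.4356 = 322.7796
sigma^2/(n*eps^2) = 231.04 / 322.7796 ≈ 0.71578253

0.715783


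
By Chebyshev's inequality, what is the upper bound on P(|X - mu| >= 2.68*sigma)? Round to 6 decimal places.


P <= 1/k^2
k^2 = 2.68^2 = 7.1824
1/k^2 = 1 / 7.1824 = 625/4489 ≈ 0.13922923

0.139229


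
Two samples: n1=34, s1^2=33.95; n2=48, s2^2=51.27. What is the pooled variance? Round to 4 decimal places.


sp^2 = ((n1-1)*s1^2 + (n2-1)*s2^2)/(n1+n2-2)
(n1-1)*s1^2 = 33 * 33.95 = 1120.35
(n2-1)*s2^2 = 47 * 51.27 = 2409.69
numerator = 1120.35 + 2409.69 = 3530.04
n1+n2-2 = 80
sp^2 = 3530.04 / 80 = 44.1255

44.1255


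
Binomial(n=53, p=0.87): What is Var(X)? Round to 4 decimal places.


Var = n*p*(1-p) = 53 * 0.87 * 0.13 = 5.9943

5.9943


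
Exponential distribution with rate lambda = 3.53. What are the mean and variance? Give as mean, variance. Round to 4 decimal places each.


mean = 1/lam, var = 1/lam^2
mean = 1 / 3.53 = 100/353 ≈ 0.283286
lam^2 = 3.53^2 = 12.4609
var = 1 / 12.4609 ≈ 0.080251

0.2833, 0.0803


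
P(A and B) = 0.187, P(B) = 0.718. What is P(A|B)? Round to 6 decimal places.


P(A|B) = P(A and B) / P(B) = 0.187 / 0.718 = 187/718 ≈ 0.26044568

0.260446


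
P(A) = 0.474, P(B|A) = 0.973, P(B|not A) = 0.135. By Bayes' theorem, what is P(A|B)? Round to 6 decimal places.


P(A|B) = P(B|A)*P(A) / P(B), P(B) = P(B|A)*P(A) + P(B|not A)*P(not A)
P(B|A)*P(A) = 0.973 * 0.474 = 0.461202
P(B|not A)*P(not A) = 0.135 * 0.526 = 0.07101
P(B) = 0.461202 + 0.07101 = 0.532212
P(A|B) = 0.461202 / 0.532212 ≈ 0.86657573

0.866576


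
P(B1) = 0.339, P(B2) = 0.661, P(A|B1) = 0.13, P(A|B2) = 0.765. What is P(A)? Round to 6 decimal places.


P(A) = P(A|B1)*P(B1) + P(A|B2)*P(B2)
P(A|B1)*P(B1) = 0.13 * 0.339 = 0.04407
P(A|B2)*P(B2) = 0.765 * 0.661 = 0.505665
P(A) = 0.04407 + 0.505665 = 0.549735

0.549735


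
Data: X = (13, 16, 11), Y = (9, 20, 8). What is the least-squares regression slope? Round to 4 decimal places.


b = sum((xi-xbar)(yi-ybar)) / sum((xi-xbar)^2)
n = 3, xbar = 40/3 ≈ 13.333333, ybar = 37/3 ≈ 12.333333
Sxy = sum((xi-xbar)(yi-ybar)) = 95/3 ≈ 31.666667
Sxx = sum((xi-xbar)^2) = 38/3 ≈ 12.666667
b = Sxy / Sxx = 2.5

2.5000


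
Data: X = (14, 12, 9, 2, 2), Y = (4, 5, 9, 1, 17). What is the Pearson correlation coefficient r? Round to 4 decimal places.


r = sum((xi-xbar)(yi-ybar)) / sqrt(sum((xi-xbar)^2) * sum((yi-ybar)^2))
n = 5, xbar = 39/5 = 7.8, ybar = 36/5 = 7.2
Sxy = sum((xi-xbar)(yi-ybar)) = -47.8
Sxx = sum((xi-xbar)^2) = 124.8
Syy = sum((yi-ybar)^2) = 152.8
sqrt(Sxx*Syy) ≈ 138.092143
r = Sxy / sqrt(Sxx*Syy) = -47.8 / 138.092143 ≈ -0.346146

-0.3461
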